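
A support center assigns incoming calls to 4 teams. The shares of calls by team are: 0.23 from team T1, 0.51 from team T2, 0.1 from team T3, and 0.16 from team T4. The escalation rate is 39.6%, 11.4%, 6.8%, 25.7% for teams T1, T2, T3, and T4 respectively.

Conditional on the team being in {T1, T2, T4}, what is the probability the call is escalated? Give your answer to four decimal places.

P(E|S) ≈ 0.2115

Let S = {T1, T2, T4}.
P(S) = 0.23 + 0.51 + 0.16 = 0.9.
P(E ∩ S) = 0.396·0.23 + 0.114·0.51 + 0.257·0.16 = 0.09108 + 0.05814 + 0.04112 = 0.19034.
P(E | S) = 0.19034 / 0.9 = 0.211489…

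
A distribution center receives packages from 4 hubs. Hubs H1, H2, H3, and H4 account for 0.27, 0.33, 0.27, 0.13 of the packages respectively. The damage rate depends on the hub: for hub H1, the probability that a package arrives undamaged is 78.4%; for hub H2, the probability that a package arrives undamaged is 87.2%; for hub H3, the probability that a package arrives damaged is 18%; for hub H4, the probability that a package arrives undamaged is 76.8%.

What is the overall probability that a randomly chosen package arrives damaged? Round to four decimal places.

0.1793

P(D|H1) = 1 − 0.784 = 0.216.
P(D|H2) = 1 − 0.872 = 0.128.
P(D|H4) = 1 − 0.768 = 0.232.
P(D) = P(D|H1)·P(H1) + P(D|H2)·P(H2) + P(D|H3)·P(H3) + P(D|H4)·P(H4)
      = 0.216·0.27 + 0.128·0.33 + 0.18·0.27 + 0.232·0.13
      = 0.05832 + 0.04224 + 0.0486 + 0.03016 = 0.17932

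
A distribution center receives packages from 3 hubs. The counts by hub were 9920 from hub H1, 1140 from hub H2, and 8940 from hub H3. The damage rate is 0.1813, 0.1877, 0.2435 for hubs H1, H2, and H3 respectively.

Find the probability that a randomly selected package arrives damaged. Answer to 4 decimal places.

Total: 9920 + 1140 + 8940 = 20000.
P(H1) = 9920/20000 = 0.496. P(H2) = 1140/20000 = 0.057. P(H3) = 8940/20000 = 0.447.
Using total probability over the partition,
P(D) = P(D|H1)·P(H1) + P(D|H2)·P(H2) + P(D|H3)·P(H3)
      = 0.1813·0.496 + 0.1877·0.057 + 0.2435·0.447
      = 0.0899248 + 0.0106989 + 0.1088445 = 0.2094682

P(D) ≈ 0.2095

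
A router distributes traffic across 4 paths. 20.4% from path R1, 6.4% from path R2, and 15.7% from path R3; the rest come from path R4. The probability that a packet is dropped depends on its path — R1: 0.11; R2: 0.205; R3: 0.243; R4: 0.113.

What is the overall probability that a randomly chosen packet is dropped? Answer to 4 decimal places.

P(R4) = 1 − (0.204 + 0.064 + 0.157) = 0.575.
P(L) = P(L|R1)·P(R1) + P(L|R2)·P(R2) + P(L|R3)·P(R3) + P(L|R4)·P(R4)
      = 0.11·0.204 + 0.205·0.064 + 0.243·0.157 + 0.113·0.575
      = 0.02244 + 0.01312 + 0.038151 + 0.064975 = 0.138686

P(L) ≈ 0.1387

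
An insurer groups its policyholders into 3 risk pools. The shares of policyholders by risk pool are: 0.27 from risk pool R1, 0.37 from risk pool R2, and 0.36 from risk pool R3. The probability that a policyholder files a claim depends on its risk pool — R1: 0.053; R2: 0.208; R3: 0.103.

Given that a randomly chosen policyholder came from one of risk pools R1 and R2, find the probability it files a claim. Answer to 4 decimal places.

0.1426

Let S = {R1, R2}.
P(S) = 0.27 + 0.37 = 0.64.
P(C ∩ S) = 0.053·0.27 + 0.208·0.37 = 0.01431 + 0.07696 = 0.09127.
P(C | S) = 0.09127 / 0.64 = 0.142609…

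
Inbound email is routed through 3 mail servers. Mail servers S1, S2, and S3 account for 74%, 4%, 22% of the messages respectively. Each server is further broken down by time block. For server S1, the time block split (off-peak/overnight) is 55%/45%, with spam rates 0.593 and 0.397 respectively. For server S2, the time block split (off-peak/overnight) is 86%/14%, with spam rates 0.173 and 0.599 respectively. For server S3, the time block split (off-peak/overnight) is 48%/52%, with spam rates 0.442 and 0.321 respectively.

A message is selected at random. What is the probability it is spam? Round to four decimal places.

P(S|S1) = 0.55·0.593 + 0.45·0.397 = 0.32615 + 0.17865 = 0.5048
P(S|S2) = 0.86·0.173 + 0.14·0.599 = 0.14878 + 0.08386 = 0.23264
P(S|S3) = 0.48·0.442 + 0.52·0.321 = 0.21216 + 0.16692 = 0.37908
Then overall,
P(S) = 0.74·0.5048 + 0.04·0.23264 + 0.22·0.37908
      = 0.373552 + 0.0093056 + 0.0833976 = 0.4662552

0.4663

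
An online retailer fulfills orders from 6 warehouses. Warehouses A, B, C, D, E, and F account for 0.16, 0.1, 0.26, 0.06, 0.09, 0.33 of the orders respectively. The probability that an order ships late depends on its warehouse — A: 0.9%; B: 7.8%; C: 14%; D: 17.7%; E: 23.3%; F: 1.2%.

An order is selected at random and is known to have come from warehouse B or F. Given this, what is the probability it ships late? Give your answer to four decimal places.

Let S = {B, F}.
P(S) = 0.1 + 0.33 = 0.43.
P(L ∩ S) = 0.078·0.1 + 0.012·0.33 = 0.0078 + 0.00396 = 0.01176.
P(L | S) = 0.01176 / 0.43 = 0.027349…

0.0273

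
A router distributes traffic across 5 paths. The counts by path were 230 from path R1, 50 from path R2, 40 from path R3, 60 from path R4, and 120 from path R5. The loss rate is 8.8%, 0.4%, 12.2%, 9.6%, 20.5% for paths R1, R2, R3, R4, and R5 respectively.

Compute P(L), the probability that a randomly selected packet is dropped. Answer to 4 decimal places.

Total: 230 + 50 + 40 + 60 + 120 = 500.
P(R1) = 230/500 = 0.46. P(R2) = 50/500 = 0.1. P(R3) = 40/500 = 0.08. P(R4) = 60/500 = 0.12. P(R5) = 120/500 = 0.24.
Using total probability over the partition,
P(L) = P(L|R1)·P(R1) + P(L|R2)·P(R2) + P(L|R3)·P(R3) + P(L|R4)·P(R4) + P(L|R5)·P(R5)
      = 0.088·0.46 + 0.004·0.1 + 0.122·0.08 + 0.096·0.12 + 0.205·0.24
      = 0.04048 + 0.0004 + 0.00976 + 0.01152 + 0.0492 = 0.11136

P(L) ≈ 0.1114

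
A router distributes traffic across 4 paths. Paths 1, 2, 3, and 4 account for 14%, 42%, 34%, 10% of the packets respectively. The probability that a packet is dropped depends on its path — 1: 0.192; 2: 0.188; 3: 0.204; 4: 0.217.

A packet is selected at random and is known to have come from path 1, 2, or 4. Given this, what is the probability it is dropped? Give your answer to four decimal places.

0.1932

Let S = {1, 2, 4}.
P(S) = 0.14 + 0.42 + 0.1 = 0.66.
P(L ∩ S) = 0.192·0.14 + 0.188·0.42 + 0.217·0.1 = 0.02688 + 0.07896 + 0.0217 = 0.12754.
P(L | S) = 0.12754 / 0.66 = 0.193242…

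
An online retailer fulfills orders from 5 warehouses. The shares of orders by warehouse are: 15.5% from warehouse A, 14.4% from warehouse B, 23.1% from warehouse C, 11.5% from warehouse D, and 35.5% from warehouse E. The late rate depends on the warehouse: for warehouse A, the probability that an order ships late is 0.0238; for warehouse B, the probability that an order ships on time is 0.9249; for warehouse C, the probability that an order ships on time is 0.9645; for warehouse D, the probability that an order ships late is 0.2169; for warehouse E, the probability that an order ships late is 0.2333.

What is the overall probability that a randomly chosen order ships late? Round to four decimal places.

P(L) ≈ 0.1305

P(L|B) = 1 − 0.9249 = 0.0751.
P(L|C) = 1 − 0.9645 = 0.0355.
P(L) = P(L|A)·P(A) + P(L|B)·P(B) + P(L|C)·P(C) + P(L|D)·P(D) + P(L|E)·P(E)
      = 0.0238·0.155 + 0.0751·0.144 + 0.0355·0.231 + 0.2169·0.115 + 0.2333·0.355
      = 0.003689 + 0.0108144 + 0.0082005 + 0.0249435 + 0.0828215 = 0.1304689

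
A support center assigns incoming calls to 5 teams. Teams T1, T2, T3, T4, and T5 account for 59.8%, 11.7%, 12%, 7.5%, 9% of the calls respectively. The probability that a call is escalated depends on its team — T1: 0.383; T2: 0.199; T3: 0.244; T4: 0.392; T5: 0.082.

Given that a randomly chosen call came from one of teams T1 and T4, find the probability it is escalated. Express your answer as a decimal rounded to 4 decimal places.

Let S = {T1, T4}.
P(S) = 0.598 + 0.075 = 0.673.
P(E ∩ S) = 0.383·0.598 + 0.392·0.075 = 0.229034 + 0.0294 = 0.258434.
P(E | S) = 0.258434 / 0.673 = 0.384003…

0.3840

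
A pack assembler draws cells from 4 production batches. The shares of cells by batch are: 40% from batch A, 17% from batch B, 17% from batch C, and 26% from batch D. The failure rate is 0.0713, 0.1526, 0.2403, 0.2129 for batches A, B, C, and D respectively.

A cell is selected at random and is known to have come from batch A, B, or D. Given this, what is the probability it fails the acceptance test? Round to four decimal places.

P(F|S) ≈ 0.1323

Let S = {A, B, D}.
P(S) = 0.4 + 0.17 + 0.26 = 0.83.
P(F ∩ S) = 0.0713·0.4 + 0.1526·0.17 + 0.2129·0.26 = 0.02852 + 0.025942 + 0.055354 = 0.109816.
P(F | S) = 0.109816 / 0.83 = 0.132308…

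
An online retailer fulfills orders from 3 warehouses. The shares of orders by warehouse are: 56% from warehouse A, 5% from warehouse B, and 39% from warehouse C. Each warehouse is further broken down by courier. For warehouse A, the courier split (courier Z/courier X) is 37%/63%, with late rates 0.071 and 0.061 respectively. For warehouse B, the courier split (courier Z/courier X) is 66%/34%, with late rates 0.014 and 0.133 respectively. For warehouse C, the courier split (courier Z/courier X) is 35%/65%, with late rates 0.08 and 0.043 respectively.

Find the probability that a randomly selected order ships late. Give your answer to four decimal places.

P(L|A) = 0.37·0.071 + 0.63·0.061 = 0.02627 + 0.03843 = 0.0647
P(L|B) = 0.66·0.014 + 0.34·0.133 = 0.00924 + 0.04522 = 0.05446
P(L|C) = 0.35·0.08 + 0.65·0.043 = 0.028 + 0.02795 = 0.05595
By total probability over the outer partition,
P(L) = 0.56·0.0647 + 0.05·0.05446 + 0.39·0.05595
      = 0.036232 + 0.002723 + 0.0218205 = 0.0607755

0.0608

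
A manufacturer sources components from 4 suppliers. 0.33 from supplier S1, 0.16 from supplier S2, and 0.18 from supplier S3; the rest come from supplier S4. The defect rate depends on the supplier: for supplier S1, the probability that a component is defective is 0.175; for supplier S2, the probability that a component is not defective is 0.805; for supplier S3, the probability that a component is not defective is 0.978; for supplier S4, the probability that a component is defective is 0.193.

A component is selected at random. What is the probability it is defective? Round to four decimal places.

P(D) ≈ 0.1566

P(S4) = 1 − (0.33 + 0.16 + 0.18) = 0.33.
P(D|S2) = 1 − 0.805 = 0.195.
P(D|S3) = 1 − 0.978 = 0.022.
Summing over the partition,
P(D) = P(D|S1)·P(S1) + P(D|S2)·P(S2) + P(D|S3)·P(S3) + P(D|S4)·P(S4)
      = 0.175·0.33 + 0.195·0.16 + 0.022·0.18 + 0.193·0.33
      = 0.05775 + 0.0312 + 0.00396 + 0.06369 = 0.1566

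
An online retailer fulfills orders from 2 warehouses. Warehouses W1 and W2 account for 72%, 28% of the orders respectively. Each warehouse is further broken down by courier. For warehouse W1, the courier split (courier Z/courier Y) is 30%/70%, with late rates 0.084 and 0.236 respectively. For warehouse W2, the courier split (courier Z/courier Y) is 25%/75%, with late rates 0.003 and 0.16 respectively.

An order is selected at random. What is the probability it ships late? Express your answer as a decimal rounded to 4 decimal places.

P(L|W1) = 0.3·0.084 + 0.7·0.236 = 0.0252 + 0.1652 = 0.1904
P(L|W2) = 0.25·0.003 + 0.75·0.16 = 0.00075 + 0.12 = 0.12075
Then overall,
P(L) = 0.72·0.1904 + 0.28·0.12075
      = 0.137088 + 0.03381 = 0.170898

P(L) ≈ 0.1709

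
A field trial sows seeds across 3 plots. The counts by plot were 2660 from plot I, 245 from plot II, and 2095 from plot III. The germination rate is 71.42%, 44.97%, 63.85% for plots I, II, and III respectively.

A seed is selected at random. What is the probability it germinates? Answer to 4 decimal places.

Total: 2660 + 245 + 2095 = 5000.
P(I) = 2660/5000 = 0.532. P(II) = 245/5000 = 0.049. P(III) = 2095/5000 = 0.419.
P(G) = P(G|I)·P(I) + P(G|II)·P(II) + P(G|III)·P(III)
      = 0.7142·0.532 + 0.4497·0.049 + 0.6385·0.419
      = 0.3799544 + 0.0220353 + 0.2675315 = 0.6695212

0.6695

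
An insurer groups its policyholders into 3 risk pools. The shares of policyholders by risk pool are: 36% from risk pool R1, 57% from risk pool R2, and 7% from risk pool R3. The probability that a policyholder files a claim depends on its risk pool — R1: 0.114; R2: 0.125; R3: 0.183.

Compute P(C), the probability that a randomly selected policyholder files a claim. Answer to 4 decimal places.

P(C) = P(C|R1)·P(R1) + P(C|R2)·P(R2) + P(C|R3)·P(R3)
      = 0.114·0.36 + 0.125·0.57 + 0.183·0.07
      = 0.04104 + 0.07125 + 0.01281 = 0.1251

0.1251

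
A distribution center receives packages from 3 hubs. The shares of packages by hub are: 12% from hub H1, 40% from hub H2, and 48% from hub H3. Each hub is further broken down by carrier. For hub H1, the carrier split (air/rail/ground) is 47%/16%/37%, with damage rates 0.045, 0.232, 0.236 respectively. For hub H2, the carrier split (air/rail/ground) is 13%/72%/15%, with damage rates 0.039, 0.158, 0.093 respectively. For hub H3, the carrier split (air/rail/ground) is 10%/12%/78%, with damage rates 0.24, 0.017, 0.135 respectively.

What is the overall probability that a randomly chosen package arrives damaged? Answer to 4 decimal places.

P(D) ≈ 0.1336

P(D|H1) = 0.47·0.045 + 0.16·0.232 + 0.37·0.236 = 0.02115 + 0.03712 + 0.08732 = 0.14559
P(D|H2) = 0.13·0.039 + 0.72·0.158 + 0.15·0.093 = 0.00507 + 0.11376 + 0.01395 = 0.13278
P(D|H3) = 0.1·0.24 + 0.12·0.017 + 0.78·0.135 = 0.024 + 0.00204 + 0.1053 = 0.13134
By total probability over the outer partition,
P(D) = 0.12·0.14559 + 0.4·0.13278 + 0.48·0.13134
      = 0.0174708 + 0.053112 + 0.0630432 = 0.133626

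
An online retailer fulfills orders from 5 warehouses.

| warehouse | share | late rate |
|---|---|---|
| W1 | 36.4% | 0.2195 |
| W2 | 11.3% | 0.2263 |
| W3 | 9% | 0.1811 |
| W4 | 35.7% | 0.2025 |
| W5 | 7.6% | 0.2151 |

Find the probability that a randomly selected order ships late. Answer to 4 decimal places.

P(L) ≈ 0.2104

P(L) = P(L|W1)·P(W1) + P(L|W2)·P(W2) + P(L|W3)·P(W3) + P(L|W4)·P(W4) + P(L|W5)·P(W5)
      = 0.2195·0.364 + 0.2263·0.113 + 0.1811·0.09 + 0.2025·0.357 + 0.2151·0.076
      = 0.079898 + 0.0255719 + 0.016299 + 0.0722925 + 0.0163476 = 0.210409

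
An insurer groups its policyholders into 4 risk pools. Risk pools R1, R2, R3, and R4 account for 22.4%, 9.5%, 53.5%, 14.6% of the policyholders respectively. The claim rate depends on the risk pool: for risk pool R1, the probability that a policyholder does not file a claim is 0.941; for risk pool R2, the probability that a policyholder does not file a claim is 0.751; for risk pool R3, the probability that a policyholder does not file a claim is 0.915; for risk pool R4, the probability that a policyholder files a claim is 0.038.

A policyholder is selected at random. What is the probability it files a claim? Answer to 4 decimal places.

P(C|R1) = 1 − 0.941 = 0.059.
P(C|R2) = 1 − 0.751 = 0.249.
P(C|R3) = 1 − 0.915 = 0.085.
P(C) = P(C|R1)·P(R1) + P(C|R2)·P(R2) + P(C|R3)·P(R3) + P(C|R4)·P(R4)
      = 0.059·0.224 + 0.249·0.095 + 0.085·0.535 + 0.038·0.146
      = 0.013216 + 0.023655 + 0.045475 + 0.005548 = 0.087894

P(C) ≈ 0.0879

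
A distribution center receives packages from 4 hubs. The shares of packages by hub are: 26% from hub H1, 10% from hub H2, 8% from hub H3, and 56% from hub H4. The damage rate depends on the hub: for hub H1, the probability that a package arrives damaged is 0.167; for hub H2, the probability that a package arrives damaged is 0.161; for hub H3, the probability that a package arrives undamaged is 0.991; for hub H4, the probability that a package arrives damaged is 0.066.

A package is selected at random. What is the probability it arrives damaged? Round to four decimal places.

0.0972

P(D|H3) = 1 − 0.991 = 0.009.
Summing over the partition,
P(D) = P(D|H1)·P(H1) + P(D|H2)·P(H2) + P(D|H3)·P(H3) + P(D|H4)·P(H4)
      = 0.167·0.26 + 0.161·0.1 + 0.009·0.08 + 0.066·0.56
      = 0.04342 + 0.0161 + 0.00072 + 0.03696 = 0.0972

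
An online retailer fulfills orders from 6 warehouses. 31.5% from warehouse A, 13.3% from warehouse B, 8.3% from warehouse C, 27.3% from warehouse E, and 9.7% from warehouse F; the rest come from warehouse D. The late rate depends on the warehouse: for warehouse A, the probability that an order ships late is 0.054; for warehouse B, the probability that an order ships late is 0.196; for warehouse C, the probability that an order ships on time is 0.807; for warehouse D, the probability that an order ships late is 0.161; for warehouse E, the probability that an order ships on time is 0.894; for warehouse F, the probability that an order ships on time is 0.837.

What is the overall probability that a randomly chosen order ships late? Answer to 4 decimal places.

P(D) = 1 − (0.315 + 0.133 + 0.083 + 0.273 + 0.097) = 0.099.
P(L|C) = 1 − 0.807 = 0.193.
P(L|E) = 1 − 0.894 = 0.106.
P(L|F) = 1 − 0.837 = 0.163.
P(L) = P(L|A)·P(A) + P(L|B)·P(B) + P(L|C)·P(C) + P(L|D)·P(D) + P(L|E)·P(E) + P(L|F)·P(F)
      = 0.054·0.315 + 0.196·0.133 + 0.193·0.083 + 0.161·0.099 + 0.106·0.273 + 0.163·0.097
      = 0.01701 + 0.026068 + 0.016019 + 0.015939 + 0.028938 + 0.015811 = 0.119785

0.1198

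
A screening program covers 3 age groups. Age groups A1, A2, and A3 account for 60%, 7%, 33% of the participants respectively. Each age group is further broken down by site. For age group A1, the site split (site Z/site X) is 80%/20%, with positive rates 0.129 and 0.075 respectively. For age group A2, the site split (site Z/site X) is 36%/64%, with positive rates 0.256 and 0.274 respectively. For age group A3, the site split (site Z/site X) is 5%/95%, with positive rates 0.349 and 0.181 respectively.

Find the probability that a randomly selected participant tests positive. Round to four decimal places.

P(T|A1) = 0.8·0.129 + 0.2·0.075 = 0.1032 + 0.015 = 0.1182
P(T|A2) = 0.36·0.256 + 0.64·0.274 = 0.09216 + 0.17536 = 0.26752
P(T|A3) = 0.05·0.349 + 0.95·0.181 = 0.01745 + 0.17195 = 0.1894
Then overall,
P(T) = 0.6·0.1182 + 0.07·0.26752 + 0.33·0.1894
      = 0.07092 + 0.0187264 + 0.062502 = 0.1521484

0.1521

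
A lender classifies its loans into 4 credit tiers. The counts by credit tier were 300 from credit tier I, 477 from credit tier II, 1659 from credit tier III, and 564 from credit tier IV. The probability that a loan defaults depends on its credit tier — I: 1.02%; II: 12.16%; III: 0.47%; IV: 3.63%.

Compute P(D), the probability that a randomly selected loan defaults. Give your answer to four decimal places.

Total: 300 + 477 + 1659 + 564 = 3000.
P(I) = 300/3000 = 0.1. P(II) = 477/3000 = 0.159. P(III) = 1659/3000 = 0.553. P(IV) = 564/3000 = 0.188.
P(D) = P(D|I)·P(I) + P(D|II)·P(II) + P(D|III)·P(III) + P(D|IV)·P(IV)
      = 0.0102·0.1 + 0.1216·0.159 + 0.0047·0.553 + 0.0363·0.188
      = 0.00102 + 0.0193344 + 0.0025991 + 0.0068244 = 0.0297779

0.0298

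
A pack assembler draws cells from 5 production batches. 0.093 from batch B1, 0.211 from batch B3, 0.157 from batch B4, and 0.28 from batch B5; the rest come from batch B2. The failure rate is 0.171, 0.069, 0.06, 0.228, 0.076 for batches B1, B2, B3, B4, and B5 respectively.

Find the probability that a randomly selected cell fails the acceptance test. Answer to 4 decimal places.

P(B2) = 1 − (0.093 + 0.211 + 0.157 + 0.28) = 0.259.
P(F) = P(F|B1)·P(B1) + P(F|B2)·P(B2) + P(F|B3)·P(B3) + P(F|B4)·P(B4) + P(F|B5)·P(B5)
      = 0.171·0.093 + 0.069·0.259 + 0.06·0.211 + 0.228·0.157 + 0.076·0.28
      = 0.015903 + 0.017871 + 0.01266 + 0.035796 + 0.02128 = 0.10351

0.1035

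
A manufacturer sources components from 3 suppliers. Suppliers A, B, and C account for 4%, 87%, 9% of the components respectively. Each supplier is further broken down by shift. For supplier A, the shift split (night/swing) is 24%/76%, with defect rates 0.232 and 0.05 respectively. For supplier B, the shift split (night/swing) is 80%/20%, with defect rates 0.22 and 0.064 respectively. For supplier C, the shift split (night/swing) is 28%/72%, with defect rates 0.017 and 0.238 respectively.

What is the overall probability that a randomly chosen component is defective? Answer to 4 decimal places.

0.1839

P(D|A) = 0.24·0.232 + 0.76·0.05 = 0.05568 + 0.038 = 0.09368
P(D|B) = 0.8·0.22 + 0.2·0.064 = 0.176 + 0.0128 = 0.1888
P(D|C) = 0.28·0.017 + 0.72·0.238 = 0.00476 + 0.17136 = 0.17612
Then overall,
P(D) = 0.04·0.09368 + 0.87·0.1888 + 0.09·0.17612
      = 0.0037472 + 0.164256 + 0.0158508 = 0.183854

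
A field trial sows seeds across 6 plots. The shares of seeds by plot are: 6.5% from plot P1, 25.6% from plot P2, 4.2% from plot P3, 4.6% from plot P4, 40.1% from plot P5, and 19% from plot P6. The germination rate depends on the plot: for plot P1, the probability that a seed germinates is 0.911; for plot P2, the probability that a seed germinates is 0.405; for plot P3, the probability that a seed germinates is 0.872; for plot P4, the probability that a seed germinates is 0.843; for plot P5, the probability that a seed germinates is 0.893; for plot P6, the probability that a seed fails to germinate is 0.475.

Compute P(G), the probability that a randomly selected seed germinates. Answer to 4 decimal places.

P(G|P6) = 1 − 0.475 = 0.525.
By the law of total probability,
P(G) = P(G|P1)·P(P1) + P(G|P2)·P(P2) + P(G|P3)·P(P3) + P(G|P4)·P(P4) + P(G|P5)·P(P5) + P(G|P6)·P(P6)
      = 0.911·0.065 + 0.405·0.256 + 0.872·0.042 + 0.843·0.046 + 0.893·0.401 + 0.525·0.19
      = 0.059215 + 0.10368 + 0.036624 + 0.038778 + 0.358093 + 0.09975 = 0.69614

P(G) ≈ 0.6961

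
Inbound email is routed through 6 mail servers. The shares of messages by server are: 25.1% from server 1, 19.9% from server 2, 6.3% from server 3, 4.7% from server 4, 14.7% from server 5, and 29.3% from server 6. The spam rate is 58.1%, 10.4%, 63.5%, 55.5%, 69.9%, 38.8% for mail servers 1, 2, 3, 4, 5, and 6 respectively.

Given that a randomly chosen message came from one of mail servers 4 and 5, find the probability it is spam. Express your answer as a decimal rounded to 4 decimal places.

Let J = {4, 5}.
P(J) = 0.047 + 0.147 = 0.194.
P(S ∩ J) = 0.555·0.047 + 0.699·0.147 = 0.026085 + 0.102753 = 0.128838.
P(S | J) = 0.128838 / 0.194 = 0.664113…

P(S|J) ≈ 0.6641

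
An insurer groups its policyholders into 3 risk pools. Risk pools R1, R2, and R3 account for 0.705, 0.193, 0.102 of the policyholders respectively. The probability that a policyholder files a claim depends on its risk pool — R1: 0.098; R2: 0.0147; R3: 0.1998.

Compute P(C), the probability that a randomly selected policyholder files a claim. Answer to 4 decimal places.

0.0923

P(C) = P(C|R1)·P(R1) + P(C|R2)·P(R2) + P(C|R3)·P(R3)
      = 0.098·0.705 + 0.0147·0.193 + 0.1998·0.102
      = 0.06909 + 0.0028371 + 0.0203796 = 0.0923067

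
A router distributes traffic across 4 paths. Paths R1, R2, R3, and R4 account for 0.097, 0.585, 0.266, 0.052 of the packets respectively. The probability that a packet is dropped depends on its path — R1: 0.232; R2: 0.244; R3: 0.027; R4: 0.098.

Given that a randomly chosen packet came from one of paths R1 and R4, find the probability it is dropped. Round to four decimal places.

Let S = {R1, R4}.
P(S) = 0.097 + 0.052 = 0.149.
P(L ∩ S) = 0.232·0.097 + 0.098·0.052 = 0.022504 + 0.005096 = 0.0276.
P(L | S) = 0.0276 / 0.149 = 0.185235…

P(L|S) ≈ 0.1852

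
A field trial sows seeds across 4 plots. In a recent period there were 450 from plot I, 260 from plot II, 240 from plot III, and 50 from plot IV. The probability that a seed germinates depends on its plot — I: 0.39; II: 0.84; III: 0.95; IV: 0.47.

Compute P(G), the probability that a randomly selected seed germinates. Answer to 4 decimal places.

Total: 450 + 260 + 240 + 50 = 1000.
P(I) = 450/1000 = 0.45. P(II) = 260/1000 = 0.26. P(III) = 240/1000 = 0.24. P(IV) = 50/1000 = 0.05.
Summing over the partition,
P(G) = P(G|I)·P(I) + P(G|II)·P(II) + P(G|III)·P(III) + P(G|IV)·P(IV)
      = 0.39·0.45 + 0.84·0.26 + 0.95·0.24 + 0.47·0.05
      = 0.1755 + 0.2184 + 0.228 + 0.0235 = 0.6454

P(G) ≈ 0.6454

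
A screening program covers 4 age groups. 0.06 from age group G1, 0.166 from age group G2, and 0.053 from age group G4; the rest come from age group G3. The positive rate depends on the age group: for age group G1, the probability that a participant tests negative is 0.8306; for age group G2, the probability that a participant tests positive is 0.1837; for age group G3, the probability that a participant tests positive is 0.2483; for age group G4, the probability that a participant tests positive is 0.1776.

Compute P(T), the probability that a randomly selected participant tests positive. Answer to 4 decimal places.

P(T) ≈ 0.2291

P(G3) = 1 − (0.06 + 0.166 + 0.053) = 0.721.
P(T|G1) = 1 − 0.8306 = 0.1694.
P(T) = P(T|G1)·P(G1) + P(T|G2)·P(G2) + P(T|G3)·P(G3) + P(T|G4)·P(G4)
      = 0.1694·0.06 + 0.1837·0.166 + 0.2483·0.721 + 0.1776·0.053
      = 0.010164 + 0.0304942 + 0.1790243 + 0.0094128 = 0.2290953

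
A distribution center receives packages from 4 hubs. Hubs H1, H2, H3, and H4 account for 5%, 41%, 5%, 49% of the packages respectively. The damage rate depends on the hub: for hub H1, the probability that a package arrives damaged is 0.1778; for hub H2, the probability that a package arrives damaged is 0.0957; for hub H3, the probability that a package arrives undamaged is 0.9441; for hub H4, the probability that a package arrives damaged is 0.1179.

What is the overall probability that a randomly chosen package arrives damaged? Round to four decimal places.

0.1087

P(D|H3) = 1 − 0.9441 = 0.0559.
Using total probability over the partition,
P(D) = P(D|H1)·P(H1) + P(D|H2)·P(H2) + P(D|H3)·P(H3) + P(D|H4)·P(H4)
      = 0.1778·0.05 + 0.0957·0.41 + 0.0559·0.05 + 0.1179·0.49
      = 0.00889 + 0.039237 + 0.002795 + 0.057771 = 0.108693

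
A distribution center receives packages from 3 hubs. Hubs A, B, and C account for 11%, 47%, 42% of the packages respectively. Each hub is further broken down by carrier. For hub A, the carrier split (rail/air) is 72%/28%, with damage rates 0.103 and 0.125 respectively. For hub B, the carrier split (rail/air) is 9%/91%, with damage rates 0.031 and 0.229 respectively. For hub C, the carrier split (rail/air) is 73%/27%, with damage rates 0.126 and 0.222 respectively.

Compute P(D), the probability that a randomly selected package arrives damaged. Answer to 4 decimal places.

0.1751

P(D|A) = 0.72·0.103 + 0.28·0.125 = 0.07416 + 0.035 = 0.10916
P(D|B) = 0.09·0.031 + 0.91·0.229 = 0.00279 + 0.20839 = 0.21118
P(D|C) = 0.73·0.126 + 0.27·0.222 = 0.09198 + 0.05994 = 0.15192
Then overall,
P(D) = 0.11·0.10916 + 0.47·0.21118 + 0.42·0.15192
      = 0.0120076 + 0.0992546 + 0.0638064 = 0.1750686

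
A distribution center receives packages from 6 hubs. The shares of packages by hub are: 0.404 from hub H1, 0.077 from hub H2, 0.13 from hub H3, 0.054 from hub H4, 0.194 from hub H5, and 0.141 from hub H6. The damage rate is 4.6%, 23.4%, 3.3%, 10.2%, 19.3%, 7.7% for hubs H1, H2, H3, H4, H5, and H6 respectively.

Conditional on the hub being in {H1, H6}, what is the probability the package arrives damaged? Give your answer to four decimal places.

0.0540

Let S = {H1, H6}.
P(S) = 0.404 + 0.141 = 0.545.
P(D ∩ S) = 0.046·0.404 + 0.077·0.141 = 0.018584 + 0.010857 = 0.029441.
P(D | S) = 0.029441 / 0.545 = 0.054020…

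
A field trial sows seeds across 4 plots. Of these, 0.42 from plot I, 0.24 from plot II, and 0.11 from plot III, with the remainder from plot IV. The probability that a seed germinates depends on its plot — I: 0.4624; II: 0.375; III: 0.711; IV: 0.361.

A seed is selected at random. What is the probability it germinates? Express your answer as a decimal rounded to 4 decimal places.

P(IV) = 1 − (0.42 + 0.24 + 0.11) = 0.23.
Using total probability over the partition,
P(G) = P(G|I)·P(I) + P(G|II)·P(II) + P(G|III)·P(III) + P(G|IV)·P(IV)
      = 0.4624·0.42 + 0.375·0.24 + 0.711·0.11 + 0.361·0.23
      = 0.194208 + 0.09 + 0.07821 + 0.08303 = 0.445448

P(G) ≈ 0.4454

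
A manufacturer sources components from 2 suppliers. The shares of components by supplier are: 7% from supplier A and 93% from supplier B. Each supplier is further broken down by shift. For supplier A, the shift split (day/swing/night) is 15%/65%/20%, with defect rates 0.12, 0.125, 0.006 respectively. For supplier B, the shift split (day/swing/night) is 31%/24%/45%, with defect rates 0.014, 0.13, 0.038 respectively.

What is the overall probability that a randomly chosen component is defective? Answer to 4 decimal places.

P(D) ≈ 0.0560

P(D|A) = 0.15·0.12 + 0.65·0.125 + 0.2·0.006 = 0.018 + 0.08125 + 0.0012 = 0.10045
P(D|B) = 0.31·0.014 + 0.24·0.13 + 0.45·0.038 = 0.00434 + 0.0312 + 0.0171 = 0.05264
By total probability over the outer partition,
P(D) = 0.07·0.10045 + 0.93·0.05264
      = 0.0070315 + 0.0489552 = 0.0559867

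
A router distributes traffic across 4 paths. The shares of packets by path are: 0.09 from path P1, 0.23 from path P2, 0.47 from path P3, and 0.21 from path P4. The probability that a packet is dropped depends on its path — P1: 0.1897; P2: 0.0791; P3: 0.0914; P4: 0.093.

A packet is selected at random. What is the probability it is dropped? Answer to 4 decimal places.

P(L) = P(L|P1)·P(P1) + P(L|P2)·P(P2) + P(L|P3)·P(P3) + P(L|P4)·P(P4)
      = 0.1897·0.09 + 0.0791·0.23 + 0.0914·0.47 + 0.093·0.21
      = 0.017073 + 0.018193 + 0.042958 + 0.01953 = 0.097754

0.0978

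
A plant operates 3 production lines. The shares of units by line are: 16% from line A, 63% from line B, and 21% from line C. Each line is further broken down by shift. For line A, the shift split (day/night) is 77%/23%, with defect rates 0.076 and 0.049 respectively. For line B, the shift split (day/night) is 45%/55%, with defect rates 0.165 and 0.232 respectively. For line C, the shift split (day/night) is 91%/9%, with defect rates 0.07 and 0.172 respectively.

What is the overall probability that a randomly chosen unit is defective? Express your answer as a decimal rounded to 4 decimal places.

P(D|A) = 0.77·0.076 + 0.23·0.049 = 0.05852 + 0.01127 = 0.06979
P(D|B) = 0.45·0.165 + 0.55·0.232 = 0.07425 + 0.1276 = 0.20185
P(D|C) = 0.91·0.07 + 0.09·0.172 = 0.0637 + 0.01548 = 0.07918
By total probability over the outer partition,
P(D) = 0.16·0.06979 + 0.63·0.20185 + 0.21·0.07918
      = 0.0111664 + 0.1271655 + 0.0166278 = 0.1549597

P(D) ≈ 0.1550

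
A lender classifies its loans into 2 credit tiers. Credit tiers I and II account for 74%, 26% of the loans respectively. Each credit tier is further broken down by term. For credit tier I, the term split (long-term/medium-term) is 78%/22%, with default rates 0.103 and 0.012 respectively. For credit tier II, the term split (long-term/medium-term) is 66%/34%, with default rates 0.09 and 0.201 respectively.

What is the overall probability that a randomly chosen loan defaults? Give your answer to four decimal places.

P(D|I) = 0.78·0.103 + 0.22·0.012 = 0.08034 + 0.00264 = 0.08298
P(D|II) = 0.66·0.09 + 0.34·0.201 = 0.0594 + 0.06834 = 0.12774
By total probability over the outer partition,
P(D) = 0.74·0.08298 + 0.26·0.12774
      = 0.0614052 + 0.0332124 = 0.0946176

0.0946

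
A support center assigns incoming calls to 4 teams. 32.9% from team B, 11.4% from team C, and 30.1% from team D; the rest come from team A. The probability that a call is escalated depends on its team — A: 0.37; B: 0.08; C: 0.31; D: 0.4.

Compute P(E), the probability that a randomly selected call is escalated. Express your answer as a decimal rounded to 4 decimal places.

P(E) ≈ 0.2768

P(A) = 1 − (0.329 + 0.114 + 0.301) = 0.256.
By the law of total probability,
P(E) = P(E|A)·P(A) + P(E|B)·P(B) + P(E|C)·P(C) + P(E|D)·P(D)
      = 0.37·0.256 + 0.08·0.329 + 0.31·0.114 + 0.4·0.301
      = 0.09472 + 0.02632 + 0.03534 + 0.1204 = 0.27678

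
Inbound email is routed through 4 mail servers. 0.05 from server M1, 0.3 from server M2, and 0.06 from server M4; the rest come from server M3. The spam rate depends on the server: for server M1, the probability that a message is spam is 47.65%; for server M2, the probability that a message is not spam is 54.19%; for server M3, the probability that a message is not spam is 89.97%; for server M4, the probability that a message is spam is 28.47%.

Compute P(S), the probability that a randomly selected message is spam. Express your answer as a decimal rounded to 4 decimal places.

0.2375

P(M3) = 1 − (0.05 + 0.3 + 0.06) = 0.59.
P(S|M2) = 1 − 0.5419 = 0.4581.
P(S|M3) = 1 − 0.8997 = 0.1003.
Summing over the partition,
P(S) = P(S|M1)·P(M1) + P(S|M2)·P(M2) + P(S|M3)·P(M3) + P(S|M4)·P(M4)
      = 0.4765·0.05 + 0.4581·0.3 + 0.1003·0.59 + 0.2847·0.06
      = 0.023825 + 0.13743 + 0.059177 + 0.017082 = 0.237514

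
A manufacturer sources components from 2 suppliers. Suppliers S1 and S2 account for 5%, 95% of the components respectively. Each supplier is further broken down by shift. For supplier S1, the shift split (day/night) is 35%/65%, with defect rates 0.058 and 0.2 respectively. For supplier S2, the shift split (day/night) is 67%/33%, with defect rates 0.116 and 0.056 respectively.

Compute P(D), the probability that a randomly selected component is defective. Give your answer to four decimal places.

0.0989

P(D|S1) = 0.35·0.058 + 0.65·0.2 = 0.0203 + 0.13 = 0.1503
P(D|S2) = 0.67·0.116 + 0.33·0.056 = 0.07772 + 0.01848 = 0.0962
Then overall,
P(D) = 0.05·0.1503 + 0.95·0.0962
      = 0.007515 + 0.09139 = 0.098905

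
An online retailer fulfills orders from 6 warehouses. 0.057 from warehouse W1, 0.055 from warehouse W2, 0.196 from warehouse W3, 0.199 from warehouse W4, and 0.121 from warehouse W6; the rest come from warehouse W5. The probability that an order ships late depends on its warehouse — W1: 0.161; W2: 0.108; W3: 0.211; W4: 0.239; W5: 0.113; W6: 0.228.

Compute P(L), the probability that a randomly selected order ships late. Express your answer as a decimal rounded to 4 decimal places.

P(W5) = 1 − (0.057 + 0.055 + 0.196 + 0.199 + 0.121) = 0.372.
Summing over the partition,
P(L) = P(L|W1)·P(W1) + P(L|W2)·P(W2) + P(L|W3)·P(W3) + P(L|W4)·P(W4) + P(L|W5)·P(W5) + P(L|W6)·P(W6)
      = 0.161·0.057 + 0.108·0.055 + 0.211·0.196 + 0.239·0.199 + 0.113·0.372 + 0.228·0.121
      = 0.009177 + 0.00594 + 0.041356 + 0.047561 + 0.042036 + 0.027588 = 0.173658

0.1737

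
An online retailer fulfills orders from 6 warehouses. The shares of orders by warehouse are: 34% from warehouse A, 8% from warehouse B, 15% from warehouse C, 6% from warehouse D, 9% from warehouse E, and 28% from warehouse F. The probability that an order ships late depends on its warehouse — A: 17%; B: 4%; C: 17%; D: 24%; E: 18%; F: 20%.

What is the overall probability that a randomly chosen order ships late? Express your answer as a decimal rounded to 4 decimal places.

P(L) ≈ 0.1731

P(L) = P(L|A)·P(A) + P(L|B)·P(B) + P(L|C)·P(C) + P(L|D)·P(D) + P(L|E)·P(E) + P(L|F)·P(F)
      = 0.17·0.34 + 0.04·0.08 + 0.17·0.15 + 0.24·0.06 + 0.18·0.09 + 0.2·0.28
      = 0.0578 + 0.0032 + 0.0255 + 0.0144 + 0.0162 + 0.056 = 0.1731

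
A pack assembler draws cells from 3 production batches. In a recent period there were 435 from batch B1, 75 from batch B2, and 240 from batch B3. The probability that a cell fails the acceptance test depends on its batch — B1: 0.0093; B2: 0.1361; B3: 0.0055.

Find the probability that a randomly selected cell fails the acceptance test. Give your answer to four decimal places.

P(F) ≈ 0.0208

Total: 435 + 75 + 240 = 750.
P(B1) = 435/750 = 0.58. P(B2) = 75/750 = 0.1. P(B3) = 240/750 = 0.32.
Using total probability over the partition,
P(F) = P(F|B1)·P(B1) + P(F|B2)·P(B2) + P(F|B3)·P(B3)
      = 0.0093·0.58 + 0.1361·0.1 + 0.0055·0.32
      = 0.005394 + 0.01361 + 0.00176 = 0.020764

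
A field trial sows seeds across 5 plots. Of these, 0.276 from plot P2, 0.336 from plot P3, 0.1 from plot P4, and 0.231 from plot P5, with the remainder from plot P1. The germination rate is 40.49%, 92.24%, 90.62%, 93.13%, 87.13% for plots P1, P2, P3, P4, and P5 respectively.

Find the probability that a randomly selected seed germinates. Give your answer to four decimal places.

0.8765

P(P1) = 1 − (0.276 + 0.336 + 0.1 + 0.231) = 0.057.
P(G) = P(G|P1)·P(P1) + P(G|P2)·P(P2) + P(G|P3)·P(P3) + P(G|P4)·P(P4) + P(G|P5)·P(P5)
      = 0.4049·0.057 + 0.9224·0.276 + 0.9062·0.336 + 0.9313·0.1 + 0.8713·0.231
      = 0.0230793 + 0.2545824 + 0.3044832 + 0.09313 + 0.2012703 = 0.8765452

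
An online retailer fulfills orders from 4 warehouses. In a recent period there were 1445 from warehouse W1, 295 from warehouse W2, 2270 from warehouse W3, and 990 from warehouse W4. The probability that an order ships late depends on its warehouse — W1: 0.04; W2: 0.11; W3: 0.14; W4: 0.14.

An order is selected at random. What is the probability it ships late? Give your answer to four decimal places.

Total: 1445 + 295 + 2270 + 990 = 5000.
P(W1) = 1445/5000 = 0.289. P(W2) = 295/5000 = 0.059. P(W3) = 2270/5000 = 0.454. P(W4) = 990/5000 = 0.198.
P(L) = P(L|W1)·P(W1) + P(L|W2)·P(W2) + P(L|W3)·P(W3) + P(L|W4)·P(W4)
      = 0.04·0.289 + 0.11·0.059 + 0.14·0.454 + 0.14·0.198
      = 0.01156 + 0.00649 + 0.06356 + 0.02772 = 0.10933

P(L) ≈ 0.1093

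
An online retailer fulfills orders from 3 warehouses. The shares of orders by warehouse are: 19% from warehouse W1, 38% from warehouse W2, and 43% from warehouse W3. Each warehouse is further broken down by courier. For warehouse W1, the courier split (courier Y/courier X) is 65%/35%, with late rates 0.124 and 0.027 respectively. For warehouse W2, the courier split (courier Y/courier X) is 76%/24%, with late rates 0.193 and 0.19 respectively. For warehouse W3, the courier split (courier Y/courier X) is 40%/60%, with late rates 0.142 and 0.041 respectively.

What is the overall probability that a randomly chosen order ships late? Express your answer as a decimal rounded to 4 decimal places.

0.1252

P(L|W1) = 0.65·0.124 + 0.35·0.027 = 0.0806 + 0.00945 = 0.09005
P(L|W2) = 0.76·0.193 + 0.24·0.19 = 0.14668 + 0.0456 = 0.19228
P(L|W3) = 0.4·0.142 + 0.6·0.041 = 0.0568 + 0.0246 = 0.0814
By total probability over the outer partition,
P(L) = 0.19·0.09005 + 0.38·0.19228 + 0.43·0.0814
      = 0.0171095 + 0.0730664 + 0.035002 = 0.1251779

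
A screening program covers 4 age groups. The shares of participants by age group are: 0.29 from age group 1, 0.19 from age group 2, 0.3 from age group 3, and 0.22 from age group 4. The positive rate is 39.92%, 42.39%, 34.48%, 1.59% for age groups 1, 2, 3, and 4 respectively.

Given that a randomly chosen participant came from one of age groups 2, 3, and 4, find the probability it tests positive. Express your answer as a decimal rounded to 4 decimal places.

Let S = {2, 3, 4}.
P(S) = 0.19 + 0.3 + 0.22 = 0.71.
P(T ∩ S) = 0.4239·0.19 + 0.3448·0.3 + 0.0159·0.22 = 0.080541 + 0.10344 + 0.003498 = 0.187479.
P(T | S) = 0.187479 / 0.71 = 0.264055…

P(T|S) ≈ 0.2641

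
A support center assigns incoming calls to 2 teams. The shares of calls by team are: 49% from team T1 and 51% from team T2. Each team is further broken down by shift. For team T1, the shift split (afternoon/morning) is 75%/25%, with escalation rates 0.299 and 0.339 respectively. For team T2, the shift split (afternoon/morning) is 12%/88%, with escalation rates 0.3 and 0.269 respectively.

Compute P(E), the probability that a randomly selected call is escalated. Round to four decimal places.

P(E) ≈ 0.2905

P(E|T1) = 0.75·0.299 + 0.25·0.339 = 0.22425 + 0.08475 = 0.309
P(E|T2) = 0.12·0.3 + 0.88·0.269 = 0.036 + 0.23672 = 0.27272
Then overall,
P(E) = 0.49·0.309 + 0.51·0.27272
      = 0.15141 + 0.1390872 = 0.2904972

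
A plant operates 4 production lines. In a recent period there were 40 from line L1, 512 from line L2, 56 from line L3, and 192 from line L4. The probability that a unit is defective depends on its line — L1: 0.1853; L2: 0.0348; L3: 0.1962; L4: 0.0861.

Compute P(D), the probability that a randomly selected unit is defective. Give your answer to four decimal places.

P(D) ≈ 0.0659

Total: 40 + 512 + 56 + 192 = 800.
P(L1) = 40/800 = 0.05. P(L2) = 512/800 = 0.64. P(L3) = 56/800 = 0.07. P(L4) = 192/800 = 0.24.
P(D) = P(D|L1)·P(L1) + P(D|L2)·P(L2) + P(D|L3)·P(L3) + P(D|L4)·P(L4)
      = 0.1853·0.05 + 0.0348·0.64 + 0.1962·0.07 + 0.0861·0.24
      = 0.009265 + 0.022272 + 0.013734 + 0.020664 = 0.065935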